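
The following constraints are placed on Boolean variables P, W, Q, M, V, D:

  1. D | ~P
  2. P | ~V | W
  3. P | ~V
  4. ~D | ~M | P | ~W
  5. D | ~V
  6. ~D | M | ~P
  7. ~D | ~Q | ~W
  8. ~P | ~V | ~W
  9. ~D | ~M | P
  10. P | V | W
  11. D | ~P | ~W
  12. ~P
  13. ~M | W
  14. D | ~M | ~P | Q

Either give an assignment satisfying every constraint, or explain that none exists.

P = False, W = True, Q = True, M = True, V = False, D = False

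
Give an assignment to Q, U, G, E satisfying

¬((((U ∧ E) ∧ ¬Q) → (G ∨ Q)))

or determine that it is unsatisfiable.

Q=F; U=T; G=F; E=T

  ¬((((U ∧ E) ∧ ¬Q) → (G ∨ Q))) = True
    ((U ∧ E) ∧ ¬Q) → (G ∨ Q) = False
      (U ∧ E) ∧ ¬Q = True
        U ∧ E = True
        ¬Q = True
      G ∨ Q = False
The formula evaluates to True.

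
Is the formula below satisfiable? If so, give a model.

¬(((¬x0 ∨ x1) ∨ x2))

x0: True, x1: False, x2: False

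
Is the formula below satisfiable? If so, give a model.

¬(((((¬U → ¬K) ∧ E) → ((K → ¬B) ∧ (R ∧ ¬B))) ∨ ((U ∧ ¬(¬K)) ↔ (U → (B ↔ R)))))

U=T; E=T; K=T; B=T; R=F

  ¬(((((¬U → ¬K) ∧ E) → ((K → ¬B) ∧ (R ∧ ¬B))) ∨ ((U ∧ ¬(¬K)) ↔ (U → (B ↔ R))))) = True
    (((¬U → ¬K) ∧ E) → ((K → ¬B) ∧ (R ∧ ¬B))) ∨ ((U ∧ ¬(¬K)) ↔ (U → (B ↔ R))) = False
      ((¬U → ¬K) ∧ E) → ((K → ¬B) ∧ (R ∧ ¬B)) = False
        (¬U → ¬K) ∧ E = True
          ¬U → ¬K = True
            ¬U = False
            ¬K = False
        (K → ¬B) ∧ (R ∧ ¬B) = False
          K → ¬B = False
            ¬B = False
          R ∧ ¬B = False
            ¬B = False
      (U ∧ ¬(¬K)) ↔ (U → (B ↔ R)) = False
        U ∧ ¬(¬K) = True
          ¬(¬K) = True
            ¬K = False
        U → (B ↔ R) = False
          B ↔ R = False
The formula evaluates to True.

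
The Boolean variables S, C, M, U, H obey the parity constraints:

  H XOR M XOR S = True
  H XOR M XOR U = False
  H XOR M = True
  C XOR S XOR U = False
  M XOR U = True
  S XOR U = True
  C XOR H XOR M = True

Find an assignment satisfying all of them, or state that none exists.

No satisfying assignment exists.

Adding constraints 1, 2, 3, 4, 7 mod 2: every variable appears an even number of times on the left, so the left side is 0.
But the right sides sum to 1 (mod 2). 0 ≠ 1 — the system is inconsistent.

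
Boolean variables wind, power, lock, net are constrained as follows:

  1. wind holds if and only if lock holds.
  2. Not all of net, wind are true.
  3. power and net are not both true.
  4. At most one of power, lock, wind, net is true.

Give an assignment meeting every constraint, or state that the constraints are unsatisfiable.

wind=F; power=F; lock=F; net=T

  (1) wind=F, lock=F — same ✓
  (2) {net, wind}: 1/2 true — not all ✓
  (3) power=F, net=T — not both ✓
  (4) {power, lock, wind, net}: 1 true — at most one ✓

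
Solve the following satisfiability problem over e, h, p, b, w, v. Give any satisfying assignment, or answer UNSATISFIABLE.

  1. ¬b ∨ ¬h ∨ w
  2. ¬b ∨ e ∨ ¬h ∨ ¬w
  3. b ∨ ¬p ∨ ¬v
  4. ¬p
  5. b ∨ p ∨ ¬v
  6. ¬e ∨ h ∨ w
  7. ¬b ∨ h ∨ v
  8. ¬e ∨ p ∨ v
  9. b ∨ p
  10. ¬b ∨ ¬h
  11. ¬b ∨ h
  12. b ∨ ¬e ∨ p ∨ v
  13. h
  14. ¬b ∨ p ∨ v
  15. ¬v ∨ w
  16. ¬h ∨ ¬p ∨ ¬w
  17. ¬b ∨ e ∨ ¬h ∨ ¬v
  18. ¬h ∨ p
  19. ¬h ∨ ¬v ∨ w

No satisfying assignment exists.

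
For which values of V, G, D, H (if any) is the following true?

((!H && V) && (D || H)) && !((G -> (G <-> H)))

V: True, G: True, D: True, H: False

  (!H && V) && (D || H) = True
    !H && V = True
      !H = True
    D || H = True
  !((G -> (G <-> H))) = True
    G -> (G <-> H) = False
      G <-> H = False
Both conjuncts True, so the formula holds.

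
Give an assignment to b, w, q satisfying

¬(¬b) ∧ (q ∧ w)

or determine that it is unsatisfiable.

b: True; w: True; q: True

  ¬(¬b) = True
    ¬b = False
  q ∧ w = True
Both conjuncts True, so the formula holds.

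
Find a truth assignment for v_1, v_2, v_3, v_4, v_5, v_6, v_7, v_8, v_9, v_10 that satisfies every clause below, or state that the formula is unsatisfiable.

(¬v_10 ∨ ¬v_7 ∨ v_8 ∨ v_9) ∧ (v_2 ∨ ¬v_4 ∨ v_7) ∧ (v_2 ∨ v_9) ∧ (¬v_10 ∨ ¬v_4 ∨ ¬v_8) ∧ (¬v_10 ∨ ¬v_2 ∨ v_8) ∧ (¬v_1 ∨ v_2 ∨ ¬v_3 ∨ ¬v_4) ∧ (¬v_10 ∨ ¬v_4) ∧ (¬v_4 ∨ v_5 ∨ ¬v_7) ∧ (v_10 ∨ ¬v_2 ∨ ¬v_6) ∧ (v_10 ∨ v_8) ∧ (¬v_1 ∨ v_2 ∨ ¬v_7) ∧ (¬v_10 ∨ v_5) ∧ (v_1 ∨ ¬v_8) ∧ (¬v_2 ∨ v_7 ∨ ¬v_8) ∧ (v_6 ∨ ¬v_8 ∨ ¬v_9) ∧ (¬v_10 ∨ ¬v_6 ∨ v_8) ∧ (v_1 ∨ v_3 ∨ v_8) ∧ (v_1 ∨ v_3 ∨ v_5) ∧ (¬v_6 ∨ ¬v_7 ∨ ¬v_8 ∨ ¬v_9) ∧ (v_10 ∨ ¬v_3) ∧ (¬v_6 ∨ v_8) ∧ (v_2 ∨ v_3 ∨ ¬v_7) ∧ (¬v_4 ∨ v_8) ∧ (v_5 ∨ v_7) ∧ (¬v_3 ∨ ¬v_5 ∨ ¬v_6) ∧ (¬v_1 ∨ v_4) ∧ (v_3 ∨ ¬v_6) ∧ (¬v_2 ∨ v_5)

v_1 = True, v_2 = True, v_3 = False, v_4 = True, v_5 = True, v_6 = False, v_7 = True, v_8 = True, v_9 = False, v_10 = False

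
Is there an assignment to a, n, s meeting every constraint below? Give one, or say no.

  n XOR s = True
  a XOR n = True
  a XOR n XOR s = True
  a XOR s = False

a = False, n = True, s = False

n XOR s = T XOR F = True ✓
a XOR n = F XOR T = True ✓
a XOR n XOR s = F XOR T XOR F = True ✓
a XOR s = F XOR F = False ✓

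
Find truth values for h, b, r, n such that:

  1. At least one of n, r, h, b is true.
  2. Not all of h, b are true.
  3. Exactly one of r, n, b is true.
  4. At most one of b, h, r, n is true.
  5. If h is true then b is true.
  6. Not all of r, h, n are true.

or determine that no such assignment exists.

h=F, b=F, r=F, n=T

  (1) {n, r, h, b}: 1 true — at least one ✓
  (2) {h, b}: 0/2 true — not all ✓
  (3) {r, n, b}: 1 true — exactly one ✓
  (4) {b, h, r, n}: 1 true — at most one ✓
  (5) h=F ⇒ b: vacuous ✓
  (6) {r, h, n}: 1/3 true — not all ✓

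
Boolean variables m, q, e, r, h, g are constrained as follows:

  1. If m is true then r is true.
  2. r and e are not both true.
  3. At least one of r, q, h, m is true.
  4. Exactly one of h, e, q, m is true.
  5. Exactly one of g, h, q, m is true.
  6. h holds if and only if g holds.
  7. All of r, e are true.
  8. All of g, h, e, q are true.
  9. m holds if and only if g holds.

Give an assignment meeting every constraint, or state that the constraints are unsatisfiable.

Case q = True:
  (4) with q=T forces h = False.
  Constraint (8) is violated (h=F) — contradiction.
Case q = False:
  Constraint (8) is violated (q=F) — contradiction.
Both cases fail — unsatisfiable.

UNSATISFIABLE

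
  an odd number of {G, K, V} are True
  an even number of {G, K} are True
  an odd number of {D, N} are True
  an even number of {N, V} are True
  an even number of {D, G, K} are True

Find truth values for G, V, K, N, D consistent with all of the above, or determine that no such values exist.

G = True, V = True, K = True, N = True, D = False

{G, K, V}: 3 true → odd ✓
{G, K}: 2 true → even ✓
{D, N}: 1 true → odd ✓
{N, V}: 2 true → even ✓
{D, G, K}: 2 true → even ✓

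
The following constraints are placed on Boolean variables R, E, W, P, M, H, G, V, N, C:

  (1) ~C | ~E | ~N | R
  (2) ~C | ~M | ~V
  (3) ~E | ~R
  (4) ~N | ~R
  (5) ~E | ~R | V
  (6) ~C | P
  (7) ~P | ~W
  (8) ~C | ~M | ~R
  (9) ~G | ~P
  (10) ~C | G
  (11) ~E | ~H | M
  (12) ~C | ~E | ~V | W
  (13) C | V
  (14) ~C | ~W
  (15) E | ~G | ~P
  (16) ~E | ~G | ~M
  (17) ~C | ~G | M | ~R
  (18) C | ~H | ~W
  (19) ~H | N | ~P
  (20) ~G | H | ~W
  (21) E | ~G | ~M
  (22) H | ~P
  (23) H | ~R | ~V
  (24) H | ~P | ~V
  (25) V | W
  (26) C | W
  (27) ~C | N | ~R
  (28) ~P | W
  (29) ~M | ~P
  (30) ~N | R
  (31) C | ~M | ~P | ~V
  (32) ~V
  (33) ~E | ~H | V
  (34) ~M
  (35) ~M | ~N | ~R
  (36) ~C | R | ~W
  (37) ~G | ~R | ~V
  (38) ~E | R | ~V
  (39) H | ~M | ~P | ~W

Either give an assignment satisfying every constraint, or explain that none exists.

UNSATISFIABLE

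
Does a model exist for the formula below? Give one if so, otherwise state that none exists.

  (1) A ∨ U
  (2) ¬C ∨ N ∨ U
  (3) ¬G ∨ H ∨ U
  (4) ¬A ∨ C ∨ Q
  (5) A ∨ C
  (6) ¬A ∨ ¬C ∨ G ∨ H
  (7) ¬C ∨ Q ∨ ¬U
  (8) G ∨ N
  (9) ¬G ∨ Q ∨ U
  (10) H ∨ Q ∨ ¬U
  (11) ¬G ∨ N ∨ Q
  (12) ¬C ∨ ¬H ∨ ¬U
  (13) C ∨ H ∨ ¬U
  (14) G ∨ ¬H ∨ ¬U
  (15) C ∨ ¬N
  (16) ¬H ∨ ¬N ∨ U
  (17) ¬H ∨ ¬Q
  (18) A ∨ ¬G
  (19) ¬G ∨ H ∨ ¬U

Set A = False.
  then (A ∨ U) forces U = True.
  then (A ∨ C) forces C = True.
  then (¬C ∨ Q ∨ ¬U) forces Q = True.
  then (¬C ∨ ¬H ∨ ¬U) forces H = False.
  then (A ∨ ¬G) forces G = False.
  then (G ∨ N) forces N = True.
All clauses satisfied.

A = False, U = True, G = False, H = False, C = True, Q = True, N = True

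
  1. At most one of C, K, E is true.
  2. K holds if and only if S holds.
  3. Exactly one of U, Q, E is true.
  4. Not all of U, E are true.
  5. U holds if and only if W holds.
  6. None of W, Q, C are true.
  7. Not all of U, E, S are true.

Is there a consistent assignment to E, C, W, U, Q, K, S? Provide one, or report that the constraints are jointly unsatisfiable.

E = True, C = False, W = False, U = False, Q = False, K = False, S = False

  (1) {C, K, E}: 1 true — at most one ✓
  (2) K=F, S=F — same ✓
  (3) {U, Q, E}: 1 true — exactly one ✓
  (4) {U, E}: 1/2 true — not all ✓
  (5) U=F, W=F — same ✓
  (6) {W, Q, C}: 0 true — none ✓
  (7) {U, E, S}: 1/3 true — not all ✓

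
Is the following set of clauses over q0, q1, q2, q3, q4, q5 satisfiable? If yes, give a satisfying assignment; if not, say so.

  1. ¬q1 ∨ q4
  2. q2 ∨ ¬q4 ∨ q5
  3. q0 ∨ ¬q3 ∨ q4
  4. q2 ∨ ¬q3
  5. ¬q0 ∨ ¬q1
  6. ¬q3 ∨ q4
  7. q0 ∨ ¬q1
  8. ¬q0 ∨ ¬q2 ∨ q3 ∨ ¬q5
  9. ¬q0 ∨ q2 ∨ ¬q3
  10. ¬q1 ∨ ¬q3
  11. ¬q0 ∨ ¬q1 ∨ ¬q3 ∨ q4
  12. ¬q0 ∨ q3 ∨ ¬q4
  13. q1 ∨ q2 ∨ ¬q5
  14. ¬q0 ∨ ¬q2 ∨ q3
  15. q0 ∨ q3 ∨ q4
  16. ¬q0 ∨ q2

q0: False, q1: False, q2: True, q3: True, q4: True, q5: False

Set q0 = False.
  then (q0 ∨ ¬q1) forces q1 = False.
Try q2 = False:
  (q2 ∨ ¬q3) forces q3 = False.
  (q1 ∨ q2 ∨ ¬q5) forces q5 = False.
  (q2 ∨ ¬q4 ∨ q5) forces q4 = False.
  clause (q0 ∨ q3 ∨ q4) is falsified — backtrack.
So q2 = True.
Set q3 = True.
  then (q0 ∨ ¬q3 ∨ q4) forces q4 = True.
Set q5 = False.
All clauses satisfied.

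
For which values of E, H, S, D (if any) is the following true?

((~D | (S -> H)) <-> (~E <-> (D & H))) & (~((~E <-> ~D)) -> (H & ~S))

E = False, H = True, S = False, D = True

  (~D | (S -> H)) <-> (~E <-> (D & H)) = True
    ~D | (S -> H) = True
      ~D = False
      S -> H = True
    ~E <-> (D & H) = True
      ~E = True
      D & H = True
  ~((~E <-> ~D)) -> (H & ~S) = True
    ~((~E <-> ~D)) = True
      ~E <-> ~D = False
        ~E = True
        ~D = False
    H & ~S = True
      ~S = True
Both conjuncts True, so the formula holds.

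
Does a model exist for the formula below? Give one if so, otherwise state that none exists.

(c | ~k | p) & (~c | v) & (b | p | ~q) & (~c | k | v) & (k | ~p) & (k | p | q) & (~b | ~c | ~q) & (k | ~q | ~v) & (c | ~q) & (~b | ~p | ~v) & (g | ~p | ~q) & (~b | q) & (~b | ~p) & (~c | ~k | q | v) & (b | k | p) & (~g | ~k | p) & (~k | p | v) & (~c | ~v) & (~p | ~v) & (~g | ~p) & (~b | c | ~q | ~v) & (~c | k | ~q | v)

b = False, v = False, g = False, k = True, c = False, p = True, q = False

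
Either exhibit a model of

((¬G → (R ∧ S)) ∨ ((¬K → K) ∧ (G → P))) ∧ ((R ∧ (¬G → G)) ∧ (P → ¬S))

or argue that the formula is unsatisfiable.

P = False; G = True; K = True; S = True; R = True

  (¬G → (R ∧ S)) ∨ ((¬K → K) ∧ (G → P)) = True
    ¬G → (R ∧ S) = True
      ¬G = False
      R ∧ S = True
    (¬K → K) ∧ (G → P) = False
      ¬K → K = True
        ¬K = False
      G → P = False
  (R ∧ (¬G → G)) ∧ (P → ¬S) = True
    R ∧ (¬G → G) = True
      ¬G → G = True
        ¬G = False
    P → ¬S = True
      ¬S = False
Both conjuncts True, so the formula holds.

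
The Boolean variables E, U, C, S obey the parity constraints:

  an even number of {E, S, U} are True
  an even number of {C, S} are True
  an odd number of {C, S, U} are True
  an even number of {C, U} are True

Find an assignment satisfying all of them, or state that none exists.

E: False, U: True, C: True, S: True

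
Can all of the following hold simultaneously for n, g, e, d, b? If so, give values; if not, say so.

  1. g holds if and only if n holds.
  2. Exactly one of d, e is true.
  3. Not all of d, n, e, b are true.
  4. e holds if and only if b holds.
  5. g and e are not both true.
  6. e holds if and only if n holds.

n=F; g=F; e=F; d=T; b=F

  (1) g=F, n=F — same ✓
  (2) {d, e}: 1 true — exactly one ✓
  (3) {d, n, e, b}: 1/4 true — not all ✓
  (4) e=F, b=F — same ✓
  (5) g=F, e=F — not both ✓
  (6) e=F, n=F — same ✓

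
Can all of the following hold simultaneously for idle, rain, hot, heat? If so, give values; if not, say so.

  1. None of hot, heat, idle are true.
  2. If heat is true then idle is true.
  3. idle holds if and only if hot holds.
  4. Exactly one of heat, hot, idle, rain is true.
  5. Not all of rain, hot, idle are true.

idle=F; rain=T; hot=F; heat=F

  (1) {hot, heat, idle}: 0 true — none ✓
  (2) heat=F ⇒ idle: vacuous ✓
  (3) idle=F, hot=F — same ✓
  (4) {heat, hot, idle, rain}: 1 true — exactly one ✓
  (5) {rain, hot, idle}: 1/3 true — not all ✓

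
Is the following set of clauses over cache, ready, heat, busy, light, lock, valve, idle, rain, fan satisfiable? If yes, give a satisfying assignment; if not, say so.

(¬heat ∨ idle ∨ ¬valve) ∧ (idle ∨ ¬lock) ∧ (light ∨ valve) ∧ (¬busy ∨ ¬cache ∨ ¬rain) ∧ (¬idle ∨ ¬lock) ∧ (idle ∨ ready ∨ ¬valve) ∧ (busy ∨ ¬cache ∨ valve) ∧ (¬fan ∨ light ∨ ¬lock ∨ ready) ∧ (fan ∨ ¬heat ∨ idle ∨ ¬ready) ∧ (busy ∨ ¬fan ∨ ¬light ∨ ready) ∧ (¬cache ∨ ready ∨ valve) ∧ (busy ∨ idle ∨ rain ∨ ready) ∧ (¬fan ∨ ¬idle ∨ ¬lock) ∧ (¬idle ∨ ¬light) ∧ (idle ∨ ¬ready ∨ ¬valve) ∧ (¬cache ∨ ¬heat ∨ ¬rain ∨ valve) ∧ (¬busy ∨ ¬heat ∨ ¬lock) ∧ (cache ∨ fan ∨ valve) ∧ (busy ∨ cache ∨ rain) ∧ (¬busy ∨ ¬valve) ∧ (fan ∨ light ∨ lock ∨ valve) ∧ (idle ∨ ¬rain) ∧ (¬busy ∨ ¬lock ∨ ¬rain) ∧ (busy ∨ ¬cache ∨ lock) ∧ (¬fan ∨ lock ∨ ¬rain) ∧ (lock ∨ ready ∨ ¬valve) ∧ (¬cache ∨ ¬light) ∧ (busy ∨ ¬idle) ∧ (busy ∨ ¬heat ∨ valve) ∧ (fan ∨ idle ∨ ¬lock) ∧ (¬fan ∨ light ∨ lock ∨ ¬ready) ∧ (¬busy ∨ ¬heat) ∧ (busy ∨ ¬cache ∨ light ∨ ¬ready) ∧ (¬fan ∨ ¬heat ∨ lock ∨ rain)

cache = False, ready = True, heat = False, busy = True, light = True, lock = False, valve = False, idle = False, rain = False, fan = True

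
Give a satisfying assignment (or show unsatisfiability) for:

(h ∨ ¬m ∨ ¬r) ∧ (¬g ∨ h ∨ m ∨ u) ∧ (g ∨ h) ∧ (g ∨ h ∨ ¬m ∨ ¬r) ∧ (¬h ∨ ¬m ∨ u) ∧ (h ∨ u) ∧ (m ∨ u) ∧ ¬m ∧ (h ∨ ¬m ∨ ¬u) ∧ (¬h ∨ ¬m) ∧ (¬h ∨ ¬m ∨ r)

Unit clause (¬m) forces m = False.
In (m ∨ u) only u is left, so u = True.
Set h = True.
Set r = False.
Set g = True.
All clauses satisfied.

u = True; h = True; m = False; r = False; g = True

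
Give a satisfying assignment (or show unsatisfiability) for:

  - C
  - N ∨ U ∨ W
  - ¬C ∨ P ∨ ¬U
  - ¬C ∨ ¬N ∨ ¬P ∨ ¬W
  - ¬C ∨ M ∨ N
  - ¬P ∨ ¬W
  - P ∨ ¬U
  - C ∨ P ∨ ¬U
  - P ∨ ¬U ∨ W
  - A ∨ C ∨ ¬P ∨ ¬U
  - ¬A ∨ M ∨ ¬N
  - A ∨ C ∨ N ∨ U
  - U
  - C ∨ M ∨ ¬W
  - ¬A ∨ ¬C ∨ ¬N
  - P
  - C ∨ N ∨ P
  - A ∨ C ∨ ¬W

P=T, W=F, C=T, N=T, A=F, M=T, U=T

Unit clause (C) forces C = True.
Unit clause (U) forces U = True.
Unit clause (P) forces P = True.
In (¬P ∨ ¬W) only ¬W is left, so W = False.
Set N = True.
  then (¬A ∨ ¬C ∨ ¬N) forces A = False.
Set M = True.
All clauses satisfied.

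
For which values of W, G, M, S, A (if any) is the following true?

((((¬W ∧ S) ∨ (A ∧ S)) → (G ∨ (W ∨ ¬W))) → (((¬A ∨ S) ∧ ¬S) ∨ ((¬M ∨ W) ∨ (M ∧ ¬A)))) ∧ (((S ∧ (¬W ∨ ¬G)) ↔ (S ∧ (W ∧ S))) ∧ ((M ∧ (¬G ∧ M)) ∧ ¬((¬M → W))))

Case M = True: the conjunct ¬((¬M → W)) becomes ¬((False → W)) = False.
Case M = False: the conjunct M is False.
Both cases fail — unsatisfiable.

Unsatisfiable — no assignment works.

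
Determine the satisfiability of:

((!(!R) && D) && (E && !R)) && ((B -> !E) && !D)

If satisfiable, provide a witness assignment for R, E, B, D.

Case R = True: the conjunct !R is False.
Case R = False: the conjunct !(!R) becomes !(!False) = False.
Both cases fail — unsatisfiable.

The formula is unsatisfiable.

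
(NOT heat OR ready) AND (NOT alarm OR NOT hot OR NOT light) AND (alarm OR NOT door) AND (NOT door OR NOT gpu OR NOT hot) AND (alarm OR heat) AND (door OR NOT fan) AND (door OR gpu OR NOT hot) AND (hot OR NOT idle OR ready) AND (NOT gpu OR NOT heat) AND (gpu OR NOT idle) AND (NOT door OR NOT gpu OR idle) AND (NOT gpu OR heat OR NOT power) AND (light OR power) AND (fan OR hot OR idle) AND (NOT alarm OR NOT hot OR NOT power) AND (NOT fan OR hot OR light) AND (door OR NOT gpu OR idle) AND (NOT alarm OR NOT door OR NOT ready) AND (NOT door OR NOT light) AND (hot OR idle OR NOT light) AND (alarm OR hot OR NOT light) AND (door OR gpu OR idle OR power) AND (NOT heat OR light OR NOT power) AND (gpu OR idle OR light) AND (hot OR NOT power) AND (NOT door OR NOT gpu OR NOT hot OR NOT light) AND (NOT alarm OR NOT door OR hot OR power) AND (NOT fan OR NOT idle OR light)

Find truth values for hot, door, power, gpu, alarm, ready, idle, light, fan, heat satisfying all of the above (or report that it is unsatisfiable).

hot: False, door: False, power: False, gpu: True, alarm: True, ready: True, idle: True, light: True, fan: False, heat: False

Set hot = False.
  then (hot OR NOT power) forces power = False.
  then (light OR power) forces light = True.
  then (NOT door OR NOT light) forces door = False.
  then (hot OR idle OR NOT light) forces idle = True.
  then (alarm OR hot OR NOT light) forces alarm = True.
  then (door OR NOT fan) forces fan = False.
  then (hot OR NOT idle OR ready) forces ready = True.
  then (gpu OR NOT idle) forces gpu = True.
  then (NOT gpu OR NOT heat) forces heat = False.
All clauses satisfied.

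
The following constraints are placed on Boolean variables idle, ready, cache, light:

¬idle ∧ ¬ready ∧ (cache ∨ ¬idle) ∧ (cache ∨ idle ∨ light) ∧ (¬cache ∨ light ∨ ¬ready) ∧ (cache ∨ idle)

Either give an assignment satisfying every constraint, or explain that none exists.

Unit clause (¬idle) forces idle = False.
Unit clause (¬ready) forces ready = False.
In (cache ∨ idle) only cache is left, so cache = True.
Set light = True.
Check each clause:
  (¬idle): ¬idle holds.
  (¬ready): ¬ready holds.
  (cache ∨ ¬idle): cache holds.
  (cache ∨ idle ∨ light): cache holds.
  (¬cache ∨ light ∨ ¬ready): light holds.
  (cache ∨ idle): cache holds.
All clauses satisfied.

idle=F, ready=F, cache=T, light=T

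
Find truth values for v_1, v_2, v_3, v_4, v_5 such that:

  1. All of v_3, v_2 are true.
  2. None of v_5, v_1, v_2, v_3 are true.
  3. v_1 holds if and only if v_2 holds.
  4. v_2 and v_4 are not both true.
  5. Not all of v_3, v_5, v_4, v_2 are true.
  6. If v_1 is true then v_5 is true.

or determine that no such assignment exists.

Unsatisfiable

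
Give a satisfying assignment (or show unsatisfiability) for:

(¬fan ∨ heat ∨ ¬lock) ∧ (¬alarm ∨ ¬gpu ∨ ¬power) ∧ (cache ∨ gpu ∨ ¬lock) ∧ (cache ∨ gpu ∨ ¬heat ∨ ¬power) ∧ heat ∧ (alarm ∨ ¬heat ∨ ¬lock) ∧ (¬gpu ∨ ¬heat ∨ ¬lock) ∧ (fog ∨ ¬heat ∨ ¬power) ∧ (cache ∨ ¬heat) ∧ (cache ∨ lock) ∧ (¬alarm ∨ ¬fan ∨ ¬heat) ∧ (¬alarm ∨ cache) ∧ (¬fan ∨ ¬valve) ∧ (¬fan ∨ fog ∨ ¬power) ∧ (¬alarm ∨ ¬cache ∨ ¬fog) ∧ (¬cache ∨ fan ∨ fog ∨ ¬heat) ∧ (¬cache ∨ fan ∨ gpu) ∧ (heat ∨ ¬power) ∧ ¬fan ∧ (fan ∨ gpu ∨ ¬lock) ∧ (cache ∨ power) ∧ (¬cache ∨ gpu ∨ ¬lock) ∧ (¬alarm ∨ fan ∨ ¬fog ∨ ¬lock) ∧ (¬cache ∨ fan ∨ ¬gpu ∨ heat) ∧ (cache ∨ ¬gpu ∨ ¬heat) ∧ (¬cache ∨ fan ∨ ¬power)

alarm=F, fog=T, valve=T, gpu=T, heat=T, fan=F, lock=F, cache=T, power=F

Unit clause (heat) forces heat = True.
In (cache ∨ ¬heat) only cache is left, so cache = True.
Unit clause (¬fan) forces fan = False.
In (¬cache ∨ fan ∨ ¬power) only ¬power is left, so power = False.
In (¬cache ∨ fan ∨ fog ∨ ¬heat) only fog is left, so fog = True.
In (¬cache ∨ fan ∨ gpu) only gpu is left, so gpu = True.
In (¬gpu ∨ ¬heat ∨ ¬lock) only ¬lock is left, so lock = False.
In (¬alarm ∨ ¬cache ∨ ¬fog) only ¬alarm is left, so alarm = False.
Set valve = True.
All clauses satisfied.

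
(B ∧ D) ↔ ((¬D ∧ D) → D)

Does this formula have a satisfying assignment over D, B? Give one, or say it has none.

D=T; B=T

  (B ∧ D) ↔ ((¬D ∧ D) → D) = True
    B ∧ D = True
    (¬D ∧ D) → D = True
      ¬D ∧ D = False
        ¬D = False
The formula evaluates to True.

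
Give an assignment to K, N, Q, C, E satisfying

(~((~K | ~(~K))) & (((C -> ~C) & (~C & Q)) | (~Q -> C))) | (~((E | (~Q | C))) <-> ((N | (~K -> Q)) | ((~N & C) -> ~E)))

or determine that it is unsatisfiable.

K: True; N: True; Q: True; C: False; E: False

  (~((~K | ~(~K))) & (((C -> ~C) & (~C & Q)) | (~Q -> C))) | (~((E | (~Q | C))) <-> ((N | (~K -> Q)) | ((~N & C) -> ~E))) = True
    ~((~K | ~(~K))) & (((C -> ~C) & (~C & Q)) | (~Q -> C)) = False
      ~((~K | ~(~K))) = False
        ~K | ~(~K) = True
          ~K = False
          ~(~K) = True
            ~K = False
      ((C -> ~C) & (~C & Q)) | (~Q -> C) = True
        (C -> ~C) & (~C & Q) = True
          C -> ~C = True
            ~C = True
          ~C & Q = True
            ~C = True
        ~Q -> C = True
          ~Q = False
    ~((E | (~Q | C))) <-> ((N | (~K -> Q)) | ((~N & C) -> ~E)) = True
      ~((E | (~Q | C))) = True
        E | (~Q | C) = False
          ~Q | C = False
            ~Q = False
      (N | (~K -> Q)) | ((~N & C) -> ~E) = True
        N | (~K -> Q) = True
          ~K -> Q = True
            ~K = False
        (~N & C) -> ~E = True
          ~N & C = False
            ~N = False
          ~E = True
The formula evaluates to True.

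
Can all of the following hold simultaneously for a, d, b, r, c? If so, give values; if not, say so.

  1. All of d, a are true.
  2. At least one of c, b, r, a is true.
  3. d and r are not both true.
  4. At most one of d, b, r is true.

a: True, d: True, b: False, r: False, c: True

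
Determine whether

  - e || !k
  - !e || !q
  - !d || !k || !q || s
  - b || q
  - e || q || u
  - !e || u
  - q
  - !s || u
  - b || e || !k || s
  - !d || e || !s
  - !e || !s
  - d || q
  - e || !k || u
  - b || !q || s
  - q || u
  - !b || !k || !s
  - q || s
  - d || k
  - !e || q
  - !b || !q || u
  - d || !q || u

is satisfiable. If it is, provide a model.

Unit clause (q) forces q = True.
In (!e || !q) only !e is left, so e = False.
In (e || !k) only !k is left, so k = False.
In (d || k) only d is left, so d = True.
In (!d || e || !s) only !s is left, so s = False.
In (b || !q || s) only b is left, so b = True.
In (!b || !q || u) only u is left, so u = True.
All clauses satisfied.

k = False, d = True, q = True, u = True, s = False, b = True, e = False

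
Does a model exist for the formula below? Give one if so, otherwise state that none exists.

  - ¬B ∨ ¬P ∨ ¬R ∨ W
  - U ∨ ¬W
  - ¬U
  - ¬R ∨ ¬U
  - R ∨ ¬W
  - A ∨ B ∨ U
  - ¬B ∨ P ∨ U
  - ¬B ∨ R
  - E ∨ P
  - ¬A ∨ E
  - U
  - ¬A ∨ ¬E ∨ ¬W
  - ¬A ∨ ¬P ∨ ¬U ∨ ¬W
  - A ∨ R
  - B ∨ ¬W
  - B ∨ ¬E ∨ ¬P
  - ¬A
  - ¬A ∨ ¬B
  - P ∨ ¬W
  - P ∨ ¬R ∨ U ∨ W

The formula is unsatisfiable.

Case U = True:
  Clause (¬U) is falsified — contradiction.
Case U = False:
  Clause (U) is falsified — contradiction.
Both cases fail, so the formula is unsatisfiable.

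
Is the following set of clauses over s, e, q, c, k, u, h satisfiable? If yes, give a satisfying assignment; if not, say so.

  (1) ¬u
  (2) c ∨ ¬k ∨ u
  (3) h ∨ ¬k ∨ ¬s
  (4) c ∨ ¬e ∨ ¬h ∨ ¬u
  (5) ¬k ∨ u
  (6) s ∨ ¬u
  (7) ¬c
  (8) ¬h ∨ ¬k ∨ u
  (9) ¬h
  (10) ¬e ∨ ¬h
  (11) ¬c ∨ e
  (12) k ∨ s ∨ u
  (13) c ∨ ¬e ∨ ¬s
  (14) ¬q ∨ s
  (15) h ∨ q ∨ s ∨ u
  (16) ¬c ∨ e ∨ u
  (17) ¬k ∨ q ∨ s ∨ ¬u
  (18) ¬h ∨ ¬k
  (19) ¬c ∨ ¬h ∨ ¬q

s: True, e: False, q: False, c: False, k: False, u: False, h: False

Unit clause (¬u) forces u = False.
In (¬k ∨ u) only ¬k is left, so k = False.
Unit clause (¬c) forces c = False.
Unit clause (¬h) forces h = False.
In (k ∨ s ∨ u) only s is left, so s = True.
In (c ∨ ¬e ∨ ¬s) only ¬e is left, so e = False.
Set q = False.
All clauses satisfied.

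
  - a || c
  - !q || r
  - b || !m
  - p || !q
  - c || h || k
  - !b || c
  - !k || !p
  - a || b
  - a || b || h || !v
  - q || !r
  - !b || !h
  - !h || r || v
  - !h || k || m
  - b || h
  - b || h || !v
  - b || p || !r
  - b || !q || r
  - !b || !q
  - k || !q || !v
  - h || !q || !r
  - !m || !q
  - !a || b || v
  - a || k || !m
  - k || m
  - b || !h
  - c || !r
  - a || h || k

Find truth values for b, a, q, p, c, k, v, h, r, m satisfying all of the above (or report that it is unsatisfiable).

Try b = False:
  (b || !m) forces m = False.
  (a || b) forces a = True.
  (b || h) forces h = True.
  clause (b || !h) is falsified — backtrack.
So b = True.
  then (!b || c) forces c = True.
  then (!b || !h) forces h = False.
  then (!b || !q) forces q = False.
  then (q || !r) forces r = False.
Set a = True.
Set p = False.
Set k = False.
  then (k || m) forces m = True.
Set v = False.
All clauses satisfied.

b = True; a = True; q = False; p = False; c = True; k = False; v = False; h = False; r = False; m = True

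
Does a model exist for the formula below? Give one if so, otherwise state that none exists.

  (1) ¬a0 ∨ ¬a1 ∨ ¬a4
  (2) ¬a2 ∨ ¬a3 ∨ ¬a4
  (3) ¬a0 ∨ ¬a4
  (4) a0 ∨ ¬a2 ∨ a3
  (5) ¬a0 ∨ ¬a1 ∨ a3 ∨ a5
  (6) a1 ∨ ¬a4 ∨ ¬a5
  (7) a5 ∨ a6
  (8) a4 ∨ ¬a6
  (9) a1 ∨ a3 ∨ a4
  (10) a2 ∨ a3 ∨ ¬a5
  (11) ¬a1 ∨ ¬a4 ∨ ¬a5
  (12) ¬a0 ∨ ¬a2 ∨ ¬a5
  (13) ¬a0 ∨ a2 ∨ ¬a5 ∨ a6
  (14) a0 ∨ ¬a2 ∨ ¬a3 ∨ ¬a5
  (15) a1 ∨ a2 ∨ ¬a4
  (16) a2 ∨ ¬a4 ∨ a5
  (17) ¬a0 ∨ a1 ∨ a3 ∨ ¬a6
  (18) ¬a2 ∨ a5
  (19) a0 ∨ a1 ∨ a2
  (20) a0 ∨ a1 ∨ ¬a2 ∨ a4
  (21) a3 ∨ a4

a0: False, a1: True, a2: False, a3: True, a4: False, a5: True, a6: False

Try a0 = True:
  (¬a0 ∨ ¬a4) forces a4 = False.
  (a4 ∨ ¬a6) forces a6 = False.
  (a5 ∨ a6) forces a5 = True.
  (¬a0 ∨ ¬a2 ∨ ¬a5) forces a2 = False.
  clause (¬a0 ∨ a2 ∨ ¬a5 ∨ a6) is falsified — backtrack.
So a0 = False.
Set a1 = True.
Set a2 = False.
Set a3 = True.
Try a4 = True:
  (¬a1 ∨ ¬a4 ∨ ¬a5) forces a5 = False.
  clause (a2 ∨ ¬a4 ∨ a5) is falsified — backtrack.
So a4 = False.
  then (a4 ∨ ¬a6) forces a6 = False.
  then (a5 ∨ a6) forces a5 = True.
All clauses satisfied.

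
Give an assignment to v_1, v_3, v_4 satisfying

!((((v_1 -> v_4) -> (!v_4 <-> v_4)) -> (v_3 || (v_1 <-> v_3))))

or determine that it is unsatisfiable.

v_1: True, v_3: False, v_4: False

  !((((v_1 -> v_4) -> (!v_4 <-> v_4)) -> (v_3 || (v_1 <-> v_3)))) = True
    ((v_1 -> v_4) -> (!v_4 <-> v_4)) -> (v_3 || (v_1 <-> v_3)) = False
      (v_1 -> v_4) -> (!v_4 <-> v_4) = True
        v_1 -> v_4 = False
        !v_4 <-> v_4 = False
          !v_4 = True
      v_3 || (v_1 <-> v_3) = False
        v_1 <-> v_3 = False
The formula evaluates to True.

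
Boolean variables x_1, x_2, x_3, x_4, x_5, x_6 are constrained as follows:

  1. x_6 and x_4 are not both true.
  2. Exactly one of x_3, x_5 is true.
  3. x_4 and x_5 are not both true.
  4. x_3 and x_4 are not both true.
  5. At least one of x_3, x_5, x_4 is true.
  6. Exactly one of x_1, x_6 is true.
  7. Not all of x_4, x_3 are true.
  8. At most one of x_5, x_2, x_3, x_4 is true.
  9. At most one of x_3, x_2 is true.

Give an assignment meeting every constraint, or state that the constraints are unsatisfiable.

x_1: False; x_2: False; x_3: True; x_4: False; x_5: False; x_6: True

  (1) x_6=T, x_4=F — not both ✓
  (2) {x_3, x_5}: 1 true — exactly one ✓
  (3) x_4=F, x_5=F — not both ✓
  (4) x_3=T, x_4=F — not both ✓
  (5) {x_3, x_5, x_4}: 1 true — at least one ✓
  (6) {x_1, x_6}: 1 true — exactly one ✓
  (7) {x_4, x_3}: 1/2 true — not all ✓
  (8) {x_5, x_2, x_3, x_4}: 1 true — at most one ✓
  (9) {x_3, x_2}: 1 true — at most one ✓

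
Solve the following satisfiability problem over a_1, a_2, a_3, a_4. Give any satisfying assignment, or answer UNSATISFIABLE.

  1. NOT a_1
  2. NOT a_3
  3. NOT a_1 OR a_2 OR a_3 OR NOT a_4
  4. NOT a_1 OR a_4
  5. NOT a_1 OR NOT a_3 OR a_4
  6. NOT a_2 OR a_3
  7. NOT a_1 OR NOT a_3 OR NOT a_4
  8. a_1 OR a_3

The formula is unsatisfiable.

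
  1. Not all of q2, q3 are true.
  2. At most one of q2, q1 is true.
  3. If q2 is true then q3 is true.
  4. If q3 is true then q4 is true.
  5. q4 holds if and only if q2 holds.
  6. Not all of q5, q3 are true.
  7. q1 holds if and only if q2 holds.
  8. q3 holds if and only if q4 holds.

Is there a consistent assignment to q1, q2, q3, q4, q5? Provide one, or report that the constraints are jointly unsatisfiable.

q1: False, q2: False, q3: False, q4: False, q5: True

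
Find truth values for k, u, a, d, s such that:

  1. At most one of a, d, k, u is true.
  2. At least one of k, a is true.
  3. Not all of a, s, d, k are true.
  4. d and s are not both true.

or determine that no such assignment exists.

k=T, u=F, a=F, d=F, s=F

  (1) {a, d, k, u}: 1 true — at most one ✓
  (2) {k, a}: 1 true — at least one ✓
  (3) {a, s, d, k}: 1/4 true — not all ✓
  (4) d=F, s=F — not both ✓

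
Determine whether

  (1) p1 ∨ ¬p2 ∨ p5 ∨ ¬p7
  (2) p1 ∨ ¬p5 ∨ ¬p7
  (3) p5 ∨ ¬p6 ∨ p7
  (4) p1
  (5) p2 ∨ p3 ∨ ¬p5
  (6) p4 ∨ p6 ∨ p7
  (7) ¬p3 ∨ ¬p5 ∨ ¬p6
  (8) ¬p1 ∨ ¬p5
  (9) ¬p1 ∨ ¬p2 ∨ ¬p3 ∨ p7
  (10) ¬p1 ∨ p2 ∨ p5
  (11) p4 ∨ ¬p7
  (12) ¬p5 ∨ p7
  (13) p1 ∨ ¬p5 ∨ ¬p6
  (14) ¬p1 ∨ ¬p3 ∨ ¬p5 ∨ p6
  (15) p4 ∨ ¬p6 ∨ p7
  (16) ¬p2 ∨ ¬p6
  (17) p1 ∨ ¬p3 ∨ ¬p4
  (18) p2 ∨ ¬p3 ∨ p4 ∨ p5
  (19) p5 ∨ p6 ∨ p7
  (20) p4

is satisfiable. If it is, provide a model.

p1 = True, p2 = True, p3 = True, p4 = True, p5 = False, p6 = False, p7 = True

Unit clause (p1) forces p1 = True.
In (¬p1 ∨ ¬p5) only ¬p5 is left, so p5 = False.
In (¬p1 ∨ p2 ∨ p5) only p2 is left, so p2 = True.
In (¬p2 ∨ ¬p6) only ¬p6 is left, so p6 = False.
In (p5 ∨ p6 ∨ p7) only p7 is left, so p7 = True.
Unit clause (p4) forces p4 = True.
Set p3 = True.
All clauses satisfied.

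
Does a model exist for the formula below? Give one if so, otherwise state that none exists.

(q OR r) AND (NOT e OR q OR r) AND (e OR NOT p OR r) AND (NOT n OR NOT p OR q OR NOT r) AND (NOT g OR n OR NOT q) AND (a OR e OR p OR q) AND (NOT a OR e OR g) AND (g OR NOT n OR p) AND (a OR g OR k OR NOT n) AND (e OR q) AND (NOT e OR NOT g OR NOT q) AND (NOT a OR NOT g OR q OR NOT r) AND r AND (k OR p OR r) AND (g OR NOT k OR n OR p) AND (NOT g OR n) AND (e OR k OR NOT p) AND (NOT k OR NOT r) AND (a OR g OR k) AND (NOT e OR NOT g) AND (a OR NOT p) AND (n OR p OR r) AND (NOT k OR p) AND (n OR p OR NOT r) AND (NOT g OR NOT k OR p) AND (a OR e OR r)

g=T; n=T; e=F; a=F; k=F; r=T; p=F; q=T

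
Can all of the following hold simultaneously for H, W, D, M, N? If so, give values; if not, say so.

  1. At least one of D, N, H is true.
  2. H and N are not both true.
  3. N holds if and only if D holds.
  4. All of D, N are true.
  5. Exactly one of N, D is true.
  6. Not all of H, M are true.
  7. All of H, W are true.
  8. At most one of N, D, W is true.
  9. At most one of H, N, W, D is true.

No satisfying assignment exists.

Case W = True:
  (4) forces D = True.
  Constraint (8) is violated (D=T, W=T) — contradiction.
Case W = False:
  Constraint (7) is violated (W=F) — contradiction.
Both cases fail — unsatisfiable.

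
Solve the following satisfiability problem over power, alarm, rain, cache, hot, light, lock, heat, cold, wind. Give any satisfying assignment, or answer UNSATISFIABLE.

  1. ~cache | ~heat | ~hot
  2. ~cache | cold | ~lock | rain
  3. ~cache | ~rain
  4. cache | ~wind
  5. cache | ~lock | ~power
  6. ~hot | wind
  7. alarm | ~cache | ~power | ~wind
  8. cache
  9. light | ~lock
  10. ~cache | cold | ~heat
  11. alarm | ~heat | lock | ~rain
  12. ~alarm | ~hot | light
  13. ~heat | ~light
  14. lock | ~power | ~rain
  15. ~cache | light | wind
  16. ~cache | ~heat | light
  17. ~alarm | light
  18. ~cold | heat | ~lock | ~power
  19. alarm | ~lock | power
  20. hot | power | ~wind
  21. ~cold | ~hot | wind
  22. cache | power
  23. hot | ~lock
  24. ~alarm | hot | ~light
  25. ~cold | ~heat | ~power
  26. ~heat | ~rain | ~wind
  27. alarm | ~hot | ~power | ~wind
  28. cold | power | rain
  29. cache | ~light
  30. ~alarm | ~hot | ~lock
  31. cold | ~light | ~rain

Unit clause (cache) forces cache = True.
In (~cache | ~rain) only ~rain is left, so rain = False.
Set power = True.
Set alarm = False.
  then (alarm | ~cache | ~power | ~wind) forces wind = False.
  then (~cache | light | wind) forces light = True.
  then (~hot | wind) forces hot = False.
  then (~heat | ~light) forces heat = False.
  then (hot | ~lock) forces lock = False.
Set cold = False.
All clauses satisfied.

power=T, alarm=F, rain=F, cache=T, hot=F, light=T, lock=F, heat=F, cold=F, wind=F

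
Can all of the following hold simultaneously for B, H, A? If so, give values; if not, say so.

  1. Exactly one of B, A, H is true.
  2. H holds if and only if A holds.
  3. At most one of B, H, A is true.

B = True, H = False, A = False

  (1) {B, A, H}: 1 true — exactly one ✓
  (2) H=F, A=F — same ✓
  (3) {B, H, A}: 1 true — at most one ✓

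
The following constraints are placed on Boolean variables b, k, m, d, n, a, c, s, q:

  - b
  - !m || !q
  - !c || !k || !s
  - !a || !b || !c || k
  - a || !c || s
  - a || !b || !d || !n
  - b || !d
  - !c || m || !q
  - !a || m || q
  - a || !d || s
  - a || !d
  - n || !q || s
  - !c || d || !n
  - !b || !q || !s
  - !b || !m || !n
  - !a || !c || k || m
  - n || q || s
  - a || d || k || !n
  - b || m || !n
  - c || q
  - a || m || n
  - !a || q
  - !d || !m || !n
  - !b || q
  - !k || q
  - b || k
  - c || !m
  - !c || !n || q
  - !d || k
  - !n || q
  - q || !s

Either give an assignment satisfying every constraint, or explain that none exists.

Unit clause (b) forces b = True.
In (!b || q) only q is left, so q = True.
In (!m || !q) only !m is left, so m = False.
In (!c || m || !q) only !c is left, so c = False.
In (!b || !q || !s) only !s is left, so s = False.
In (n || !q || s) only n is left, so n = True.
Set k = False.
  then (!d || k) forces d = False.
  then (a || d || k || !n) forces a = True.
All clauses satisfied.

b = True; k = False; m = False; d = False; n = True; a = True; c = False; s = False; q = True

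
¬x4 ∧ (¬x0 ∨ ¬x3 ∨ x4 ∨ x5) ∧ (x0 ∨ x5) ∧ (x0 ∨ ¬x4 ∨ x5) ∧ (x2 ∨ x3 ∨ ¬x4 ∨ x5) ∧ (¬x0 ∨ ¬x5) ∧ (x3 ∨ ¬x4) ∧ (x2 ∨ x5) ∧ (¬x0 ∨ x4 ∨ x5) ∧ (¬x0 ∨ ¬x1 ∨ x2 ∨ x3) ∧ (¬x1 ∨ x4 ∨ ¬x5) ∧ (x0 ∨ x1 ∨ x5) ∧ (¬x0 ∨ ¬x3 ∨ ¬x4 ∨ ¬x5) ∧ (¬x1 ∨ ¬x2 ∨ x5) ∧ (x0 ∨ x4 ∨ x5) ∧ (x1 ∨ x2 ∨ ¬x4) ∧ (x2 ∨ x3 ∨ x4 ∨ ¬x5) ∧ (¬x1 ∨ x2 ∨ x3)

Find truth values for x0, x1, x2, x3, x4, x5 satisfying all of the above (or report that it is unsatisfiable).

Unit clause (¬x4) forces x4 = False.
Try x0 = True:
  (¬x0 ∨ ¬x5) forces x5 = False.
  clause (¬x0 ∨ x4 ∨ x5) is falsified — backtrack.
So x0 = False.
  then (x0 ∨ x5) forces x5 = True.
  then (¬x1 ∨ x4 ∨ ¬x5) forces x1 = False.
Set x2 = False.
  then (x2 ∨ x3 ∨ x4 ∨ ¬x5) forces x3 = True.
All clauses satisfied.

x0=F; x1=F; x2=F; x3=T; x4=F; x5=T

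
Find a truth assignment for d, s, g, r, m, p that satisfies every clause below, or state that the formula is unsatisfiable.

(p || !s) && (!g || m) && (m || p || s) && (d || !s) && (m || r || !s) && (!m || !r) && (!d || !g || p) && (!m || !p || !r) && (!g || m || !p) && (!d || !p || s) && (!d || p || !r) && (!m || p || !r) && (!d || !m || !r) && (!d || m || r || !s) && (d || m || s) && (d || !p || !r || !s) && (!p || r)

Set d = False.
  then (d || !s) forces s = False.
  then (d || m || s) forces m = True.
  then (!m || !r) forces r = False.
  then (!p || r) forces p = False.
Set g = False.
All clauses satisfied.

d = False, s = False, g = False, r = False, m = True, p = False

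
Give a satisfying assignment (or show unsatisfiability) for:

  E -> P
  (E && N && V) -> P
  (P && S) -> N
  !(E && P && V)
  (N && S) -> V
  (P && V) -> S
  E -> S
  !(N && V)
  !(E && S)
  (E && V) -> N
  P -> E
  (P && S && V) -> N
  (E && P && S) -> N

P = False; V = True; E = False; S = False; N = False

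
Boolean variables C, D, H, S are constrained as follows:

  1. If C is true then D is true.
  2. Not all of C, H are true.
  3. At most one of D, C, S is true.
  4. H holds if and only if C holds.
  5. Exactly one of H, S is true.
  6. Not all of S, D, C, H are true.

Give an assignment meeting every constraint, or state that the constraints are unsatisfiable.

C = False; D = False; H = False; S = True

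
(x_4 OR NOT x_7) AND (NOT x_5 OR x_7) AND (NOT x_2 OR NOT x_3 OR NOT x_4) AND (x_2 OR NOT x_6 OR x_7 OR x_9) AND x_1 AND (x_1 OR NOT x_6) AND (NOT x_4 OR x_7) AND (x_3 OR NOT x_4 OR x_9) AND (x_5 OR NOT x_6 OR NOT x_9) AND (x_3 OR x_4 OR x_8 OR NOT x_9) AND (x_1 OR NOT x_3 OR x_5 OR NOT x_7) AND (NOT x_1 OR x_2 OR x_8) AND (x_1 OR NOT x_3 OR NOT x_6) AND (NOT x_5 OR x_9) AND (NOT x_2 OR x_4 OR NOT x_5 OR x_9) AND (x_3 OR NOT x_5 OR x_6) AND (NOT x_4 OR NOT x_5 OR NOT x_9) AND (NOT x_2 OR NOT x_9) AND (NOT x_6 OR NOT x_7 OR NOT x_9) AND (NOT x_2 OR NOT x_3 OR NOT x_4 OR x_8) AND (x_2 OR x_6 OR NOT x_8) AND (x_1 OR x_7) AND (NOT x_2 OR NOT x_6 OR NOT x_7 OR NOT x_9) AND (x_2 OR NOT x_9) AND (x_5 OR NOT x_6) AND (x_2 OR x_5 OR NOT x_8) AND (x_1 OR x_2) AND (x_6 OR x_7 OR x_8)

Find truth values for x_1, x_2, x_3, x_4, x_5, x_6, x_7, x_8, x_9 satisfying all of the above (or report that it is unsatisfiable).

Unit clause (x_1) forces x_1 = True.
Set x_2 = True.
  then (NOT x_2 OR NOT x_9) forces x_9 = False.
  then (NOT x_5 OR x_9) forces x_5 = False.
  then (x_5 OR NOT x_6) forces x_6 = False.
Set x_3 = False.
  then (x_3 OR NOT x_4 OR x_9) forces x_4 = False.
  then (x_4 OR NOT x_7) forces x_7 = False.
  then (x_6 OR x_7 OR x_8) forces x_8 = True.
All clauses satisfied.

x_1=T, x_2=T, x_3=F, x_4=F, x_5=F, x_6=F, x_7=F, x_8=T, x_9=F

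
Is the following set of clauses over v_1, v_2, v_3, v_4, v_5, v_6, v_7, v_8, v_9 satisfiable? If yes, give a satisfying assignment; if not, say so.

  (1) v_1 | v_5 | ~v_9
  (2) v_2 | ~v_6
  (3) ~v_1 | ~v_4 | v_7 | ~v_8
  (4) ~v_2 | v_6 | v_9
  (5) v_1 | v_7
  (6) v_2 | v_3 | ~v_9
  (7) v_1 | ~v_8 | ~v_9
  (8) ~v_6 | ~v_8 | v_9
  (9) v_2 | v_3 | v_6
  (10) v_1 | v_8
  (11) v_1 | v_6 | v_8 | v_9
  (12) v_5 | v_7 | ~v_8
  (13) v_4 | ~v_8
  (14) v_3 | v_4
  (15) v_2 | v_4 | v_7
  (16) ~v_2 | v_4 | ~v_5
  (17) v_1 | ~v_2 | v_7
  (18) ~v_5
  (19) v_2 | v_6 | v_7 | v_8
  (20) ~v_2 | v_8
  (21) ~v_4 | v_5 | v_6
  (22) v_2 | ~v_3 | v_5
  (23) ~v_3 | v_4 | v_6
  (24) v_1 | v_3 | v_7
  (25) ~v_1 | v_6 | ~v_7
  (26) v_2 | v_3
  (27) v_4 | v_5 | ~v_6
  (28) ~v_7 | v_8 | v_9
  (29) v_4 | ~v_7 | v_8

Unit clause (~v_5) forces v_5 = False.
Set v_1 = True.
Try v_2 = False:
  (v_2 | ~v_6) forces v_6 = False.
  (v_2 | v_3 | v_6) forces v_3 = True.
  clause (v_2 | ~v_3 | v_5) is falsified — backtrack.
So v_2 = True.
  then (~v_2 | v_8) forces v_8 = True.
  then (v_5 | v_7 | ~v_8) forces v_7 = True.
  then (v_4 | ~v_8) forces v_4 = True.
  then (~v_4 | v_5 | v_6) forces v_6 = True.
  then (~v_6 | ~v_8 | v_9) forces v_9 = True.
Set v_3 = True.
All clauses satisfied.

v_1: True; v_2: True; v_3: True; v_4: True; v_5: False; v_6: True; v_7: True; v_8: True; v_9: True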